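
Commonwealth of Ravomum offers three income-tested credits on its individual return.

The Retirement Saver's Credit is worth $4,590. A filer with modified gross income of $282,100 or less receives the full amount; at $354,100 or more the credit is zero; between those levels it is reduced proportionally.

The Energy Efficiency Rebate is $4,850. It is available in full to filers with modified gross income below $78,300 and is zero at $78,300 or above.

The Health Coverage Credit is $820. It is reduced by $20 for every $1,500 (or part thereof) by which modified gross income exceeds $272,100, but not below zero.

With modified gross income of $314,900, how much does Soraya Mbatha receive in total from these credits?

$2,739

Retirement Saver's Credit: $314,900 is $32,800 into a $72,000 phase-out range, leaving 39,200/72,000 of the credit: $4,590 × 39,200/72,000 = $2,499.
Energy Efficiency Rebate: $314,900 meets or exceeds the $78,300 cutoff, so the credit is $0.
Health Coverage Credit: income exceeds $272,100 by $42,800, which is 29 full-or-partial $1,500 increments; reduction = 29 × $20 = $580, leaving $240.
Total: $2,499 + $0 + $240 = $2,739.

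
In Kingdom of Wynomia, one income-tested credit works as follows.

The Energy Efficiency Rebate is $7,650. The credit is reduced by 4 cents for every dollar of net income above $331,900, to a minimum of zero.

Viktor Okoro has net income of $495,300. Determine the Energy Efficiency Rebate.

Energy Efficiency Rebate: 4% of the $163,400 excess over $331,900 is $6,536; credit = $7,650 − $6,536 = $1,114.

$1,114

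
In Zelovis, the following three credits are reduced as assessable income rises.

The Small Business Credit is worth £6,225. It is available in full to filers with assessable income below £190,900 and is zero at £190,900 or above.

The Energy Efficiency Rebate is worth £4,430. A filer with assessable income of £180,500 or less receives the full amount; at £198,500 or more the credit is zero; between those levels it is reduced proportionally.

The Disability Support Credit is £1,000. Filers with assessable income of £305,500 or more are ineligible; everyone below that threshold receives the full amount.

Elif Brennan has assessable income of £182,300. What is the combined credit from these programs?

£11,212

Small Business Credit: £182,300 is below the £190,900 cutoff, so the full £6,225 applies.
Energy Efficiency Rebate: £182,300 is £1,800 into a £18,000 phase-out range, leaving 16,200/18,000 of the credit: £4,430 × 16,200/18,000 = £3,987.
Disability Support Credit: £182,300 is below the £305,500 cutoff, so the full £1,000 applies.
Total: £6,225 + £3,987 + £1,000 = £11,212.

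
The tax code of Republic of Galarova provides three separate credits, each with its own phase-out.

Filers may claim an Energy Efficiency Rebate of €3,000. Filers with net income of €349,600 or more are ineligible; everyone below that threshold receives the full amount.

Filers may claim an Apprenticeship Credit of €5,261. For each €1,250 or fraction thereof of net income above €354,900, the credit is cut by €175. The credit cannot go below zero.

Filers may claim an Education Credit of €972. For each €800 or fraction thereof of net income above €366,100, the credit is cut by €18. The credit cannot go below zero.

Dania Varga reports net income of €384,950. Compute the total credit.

€1,426

Energy Efficiency Rebate: €384,950 meets or exceeds the €349,600 cutoff, so the credit is €0.
Apprenticeship Credit: income exceeds €354,900 by €30,050, which is 25 full-or-partial €1,250 increments; reduction = 25 × €175 = €4,375, leaving €886.
Education Credit: income exceeds €366,100 by €18,850, which is 24 full-or-partial €800 increments; reduction = 24 × €18 = €432, leaving €540.
Total: €0 + €886 + €540 = €1,426.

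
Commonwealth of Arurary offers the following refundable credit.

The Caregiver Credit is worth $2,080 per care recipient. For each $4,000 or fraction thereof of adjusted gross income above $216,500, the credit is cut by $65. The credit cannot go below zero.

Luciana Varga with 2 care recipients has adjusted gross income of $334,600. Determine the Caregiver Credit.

$2,210

Caregiver Credit: base = 2 × $2,080 = $4,160. income exceeds $216,500 by $118,100, which is 30 full-or-partial $4,000 increments; reduction = 30 × $65 = $1,950, leaving $2,210.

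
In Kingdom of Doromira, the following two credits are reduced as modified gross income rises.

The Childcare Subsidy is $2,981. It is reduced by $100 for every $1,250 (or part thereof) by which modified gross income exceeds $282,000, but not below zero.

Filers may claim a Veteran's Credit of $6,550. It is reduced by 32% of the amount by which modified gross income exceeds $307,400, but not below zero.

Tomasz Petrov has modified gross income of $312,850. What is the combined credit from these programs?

Childcare Subsidy: income exceeds $282,000 by $30,850, which is 25 full-or-partial $1,250 increments; reduction = 25 × $100 = $2,500, leaving $481.
Veteran's Credit: 32% of the $5,450 excess over $307,400 is $1,744; credit = $6,550 − $1,744 = $4,806.
Total: $481 + $4,806 = $5,287.

$5,287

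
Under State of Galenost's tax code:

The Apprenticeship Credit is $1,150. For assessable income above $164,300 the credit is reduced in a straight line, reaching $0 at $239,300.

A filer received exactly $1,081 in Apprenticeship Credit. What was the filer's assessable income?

$168,800

$1,081 is 1,081/1,150 of the full $1,150, so 69/1,150 of the $75,000 range has been used: income = $164,300 + $75,000 × 69/1,150 = $168,800.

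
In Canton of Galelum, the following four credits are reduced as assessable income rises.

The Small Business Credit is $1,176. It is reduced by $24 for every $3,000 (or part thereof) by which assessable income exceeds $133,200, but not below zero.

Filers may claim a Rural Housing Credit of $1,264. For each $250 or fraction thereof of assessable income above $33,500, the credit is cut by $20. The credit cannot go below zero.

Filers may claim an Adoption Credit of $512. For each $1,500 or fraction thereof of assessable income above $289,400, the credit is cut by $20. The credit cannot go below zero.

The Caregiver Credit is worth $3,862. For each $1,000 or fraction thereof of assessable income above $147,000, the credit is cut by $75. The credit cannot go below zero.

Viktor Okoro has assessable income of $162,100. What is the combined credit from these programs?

Small Business Credit: income exceeds $133,200 by $28,900, which is 10 full-or-partial $3,000 increments; reduction = 10 × $24 = $240, leaving $936.
Rural Housing Credit: income exceeds $33,500 by $128,600 → 515 increments × $20 = $10,300 ≥ base, so the credit is $0.
Adoption Credit: $162,100 is at or below the $289,400 threshold, so the full $512 applies.
Caregiver Credit: income exceeds $147,000 by $15,100, which is 16 full-or-partial $1,000 increments; reduction = 16 × $75 = $1,200, leaving $2,662.
Total: $936 + $0 + $512 + $2,662 = $4,110.

$4,110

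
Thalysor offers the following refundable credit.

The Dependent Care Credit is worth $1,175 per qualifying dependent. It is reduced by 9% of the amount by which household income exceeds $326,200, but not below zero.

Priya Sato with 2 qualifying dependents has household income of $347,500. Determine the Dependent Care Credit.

$433

Dependent Care Credit: base = 2 × $1,175 = $2,350. 9% of the $21,300 excess over $326,200 is $1,917; credit = $2,350 − $1,917 = $433.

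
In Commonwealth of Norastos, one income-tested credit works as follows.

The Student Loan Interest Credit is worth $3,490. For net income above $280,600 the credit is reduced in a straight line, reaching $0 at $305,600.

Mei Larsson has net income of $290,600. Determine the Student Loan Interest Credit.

$2,094

Student Loan Interest Credit: $290,600 is $10,000 into a $25,000 phase-out range, leaving 15,000/25,000 of the credit: $3,490 × 15,000/25,000 = $2,094.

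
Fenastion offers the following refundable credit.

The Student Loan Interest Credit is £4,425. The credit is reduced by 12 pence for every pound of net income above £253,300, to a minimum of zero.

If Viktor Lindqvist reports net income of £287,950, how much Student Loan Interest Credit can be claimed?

£267

Student Loan Interest Credit: 12% of the £34,650 excess over £253,300 is £4,158; credit = £4,425 − £4,158 = £267.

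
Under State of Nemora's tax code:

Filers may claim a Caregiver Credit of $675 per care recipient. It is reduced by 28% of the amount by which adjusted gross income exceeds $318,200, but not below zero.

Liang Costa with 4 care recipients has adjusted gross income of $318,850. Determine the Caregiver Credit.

$2,518

Caregiver Credit: base = 4 × $675 = $2,700. 28% of the $650 excess over $318,200 is $182; credit = $2,700 − $182 = $2,518.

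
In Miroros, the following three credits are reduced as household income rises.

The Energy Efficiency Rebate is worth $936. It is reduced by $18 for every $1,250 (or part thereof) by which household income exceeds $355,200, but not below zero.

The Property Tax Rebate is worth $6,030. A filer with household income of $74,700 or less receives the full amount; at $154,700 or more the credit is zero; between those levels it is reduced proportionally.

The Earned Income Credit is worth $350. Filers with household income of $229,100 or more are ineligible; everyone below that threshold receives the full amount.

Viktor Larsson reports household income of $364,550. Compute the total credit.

Energy Efficiency Rebate: income exceeds $355,200 by $9,350, which is 8 full-or-partial $1,250 increments; reduction = 8 × $18 = $144, leaving $792.
Property Tax Rebate: $364,550 is at or above $154,700, so the credit is $0.
Earned Income Credit: $364,550 meets or exceeds the $229,100 cutoff, so the credit is $0.
Total: $792 + $0 + $0 = $792.

$792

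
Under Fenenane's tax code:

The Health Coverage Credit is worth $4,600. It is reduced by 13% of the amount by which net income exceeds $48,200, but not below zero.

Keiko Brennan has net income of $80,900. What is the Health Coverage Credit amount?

Health Coverage Credit: 13% of the $32,700 excess over $48,200 is $4,251; credit = $4,600 − $4,251 = $349.

$349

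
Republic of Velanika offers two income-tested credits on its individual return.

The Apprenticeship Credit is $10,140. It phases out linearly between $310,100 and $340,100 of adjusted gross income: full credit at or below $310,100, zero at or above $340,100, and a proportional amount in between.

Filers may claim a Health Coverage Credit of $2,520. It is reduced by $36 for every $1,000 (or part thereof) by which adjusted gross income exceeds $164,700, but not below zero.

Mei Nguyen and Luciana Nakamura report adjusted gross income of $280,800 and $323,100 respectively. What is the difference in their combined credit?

$4,394

Mei ($280,800): Apprenticeship Credit: $280,800 is at or below the $310,100 threshold, so the full $10,140 applies. Health Coverage Credit: income exceeds $164,700 by $116,100 → 117 increments × $36 = $4,212 ≥ base, so the credit is $0. total $10,140 + $0 = $10,140
Luciana ($323,100): Apprenticeship Credit: $323,100 is $13,000 into a $30,000 phase-out range, leaving 17,000/30,000 of the credit: $10,140 × 17,000/30,000 = $5,746. Health Coverage Credit: income exceeds $164,700 by $158,400 → 159 increments × $36 = $5,724 ≥ base, so the credit is $0. total $5,746 + $0 = $5,746
Difference: |$10,140 − $5,746| = $4,394.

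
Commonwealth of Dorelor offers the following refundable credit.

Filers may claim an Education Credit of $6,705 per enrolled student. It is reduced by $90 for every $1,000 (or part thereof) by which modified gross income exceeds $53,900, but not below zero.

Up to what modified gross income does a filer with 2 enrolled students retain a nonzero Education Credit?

$201,900

Full credit = 2 × $6,705 = $13,410.
After 148 increments the reduction is 148 × $90 = $13,320, leaving $90; one more increment wipes it out. Increment 148 ends at excess 148 × $1,000 = $148,000, so the highest qualifying income is $53,900 + $148,000 = $201,900.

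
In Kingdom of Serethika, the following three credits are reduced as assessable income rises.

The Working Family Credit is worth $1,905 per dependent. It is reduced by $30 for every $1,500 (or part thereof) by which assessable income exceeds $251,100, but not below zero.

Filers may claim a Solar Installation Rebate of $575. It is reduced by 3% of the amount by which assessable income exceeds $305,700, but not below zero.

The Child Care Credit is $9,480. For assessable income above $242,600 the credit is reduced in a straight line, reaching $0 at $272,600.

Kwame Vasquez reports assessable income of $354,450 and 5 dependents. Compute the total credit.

Working Family Credit: base = 5 × $1,905 = $9,525. income exceeds $251,100 by $103,350, which is 69 full-or-partial $1,500 increments; reduction = 69 × $30 = $2,070, leaving $7,455.
Solar Installation Rebate: 3% of the $48,750 excess over $305,700 is $1,462.50 ≥ base, so the credit is $0.
Child Care Credit: $354,450 is at or above $272,600, so the credit is $0.
Total: $7,455 + $0 + $0 = $7,455.

$7,455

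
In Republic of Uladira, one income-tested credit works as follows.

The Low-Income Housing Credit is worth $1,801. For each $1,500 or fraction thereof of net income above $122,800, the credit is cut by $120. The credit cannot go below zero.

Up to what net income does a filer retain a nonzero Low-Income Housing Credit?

After 15 increments the reduction is 15 × $120 = $1,800, leaving $1; one more increment wipes it out. Increment 15 ends at excess 15 × $1,500 = $22,500, so the highest qualifying income is $122,800 + $22,500 = $145,300.

$145,300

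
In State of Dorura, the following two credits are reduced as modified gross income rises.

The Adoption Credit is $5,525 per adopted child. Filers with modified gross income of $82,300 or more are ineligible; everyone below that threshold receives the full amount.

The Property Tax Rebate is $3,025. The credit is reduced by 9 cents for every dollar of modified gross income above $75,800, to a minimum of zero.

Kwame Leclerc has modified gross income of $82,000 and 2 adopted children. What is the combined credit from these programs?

$13,517

Adoption Credit: base = 2 × $5,525 = $11,050. $82,000 is below the $82,300 cutoff, so the full $11,050 applies.
Property Tax Rebate: 9% of the $6,200 excess over $75,800 is $558; credit = $3,025 − $558 = $2,467.
Total: $11,050 + $2,467 = $13,517.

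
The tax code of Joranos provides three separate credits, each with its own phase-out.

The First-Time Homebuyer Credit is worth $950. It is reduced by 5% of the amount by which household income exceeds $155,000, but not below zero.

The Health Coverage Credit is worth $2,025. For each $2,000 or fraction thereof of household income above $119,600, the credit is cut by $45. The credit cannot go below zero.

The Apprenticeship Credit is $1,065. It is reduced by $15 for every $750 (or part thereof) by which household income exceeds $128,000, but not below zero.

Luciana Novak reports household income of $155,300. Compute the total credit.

$2,660

First-Time Homebuyer Credit: 5% of the $300 excess over $155,000 is $15; credit = $950 − $15 = $935.
Health Coverage Credit: income exceeds $119,600 by $35,700, which is 18 full-or-partial $2,000 increments; reduction = 18 × $45 = $810, leaving $1,215.
Apprenticeship Credit: income exceeds $128,000 by $27,300, which is 37 full-or-partial $750 increments; reduction = 37 × $15 = $555, leaving $510.
Total: $935 + $1,215 + $510 = $2,660.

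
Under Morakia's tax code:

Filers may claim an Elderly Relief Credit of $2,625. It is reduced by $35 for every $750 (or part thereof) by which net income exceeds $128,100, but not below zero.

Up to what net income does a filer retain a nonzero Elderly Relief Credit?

After 74 increments the reduction is 74 × $35 = $2,590, leaving $35; one more increment wipes it out. Increment 74 ends at excess 74 × $750 = $55,500, so the highest qualifying income is $128,100 + $55,500 = $183,600.

$183,600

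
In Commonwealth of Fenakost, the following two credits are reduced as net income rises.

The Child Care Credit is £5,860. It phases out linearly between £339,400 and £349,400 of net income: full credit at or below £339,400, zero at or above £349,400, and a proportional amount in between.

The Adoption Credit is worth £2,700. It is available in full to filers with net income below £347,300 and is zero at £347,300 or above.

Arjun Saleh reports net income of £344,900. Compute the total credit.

£5,337

Child Care Credit: £344,900 is £5,500 into a £10,000 phase-out range, leaving 4,500/10,000 of the credit: £5,860 × 4,500/10,000 = £2,637.
Adoption Credit: £344,900 is below the £347,300 cutoff, so the full £2,700 applies.
Total: £2,637 + £2,700 = £5,337.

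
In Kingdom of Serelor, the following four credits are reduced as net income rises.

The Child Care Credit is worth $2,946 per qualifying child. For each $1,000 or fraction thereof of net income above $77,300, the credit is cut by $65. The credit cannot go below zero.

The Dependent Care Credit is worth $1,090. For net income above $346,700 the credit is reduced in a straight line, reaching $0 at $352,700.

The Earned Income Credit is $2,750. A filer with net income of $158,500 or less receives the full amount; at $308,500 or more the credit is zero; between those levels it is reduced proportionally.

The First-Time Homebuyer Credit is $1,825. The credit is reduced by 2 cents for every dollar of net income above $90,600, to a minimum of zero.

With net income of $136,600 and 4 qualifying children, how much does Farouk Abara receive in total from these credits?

Child Care Credit: base = 4 × $2,946 = $11,784. income exceeds $77,300 by $59,300, which is 60 full-or-partial $1,000 increments; reduction = 60 × $65 = $3,900, leaving $7,884.
Dependent Care Credit: $136,600 is at or below the $346,700 threshold, so the full $1,090 applies.
Earned Income Credit: $136,600 is at or below the $158,500 threshold, so the full $2,750 applies.
First-Time Homebuyer Credit: 2% of the $46,000 excess over $90,600 is $920; credit = $1,825 − $920 = $905.
Total: $7,884 + $1,090 + $2,750 + $905 = $12,629.

$12,629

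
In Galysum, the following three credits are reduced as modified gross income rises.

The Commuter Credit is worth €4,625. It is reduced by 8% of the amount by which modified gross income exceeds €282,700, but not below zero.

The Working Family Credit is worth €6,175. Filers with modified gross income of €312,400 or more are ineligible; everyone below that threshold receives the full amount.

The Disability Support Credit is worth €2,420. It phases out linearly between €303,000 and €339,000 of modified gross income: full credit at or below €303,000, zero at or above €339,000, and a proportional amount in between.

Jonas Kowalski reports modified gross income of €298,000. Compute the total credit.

€11,996

Commuter Credit: 8% of the €15,300 excess over €282,700 is €1,224; credit = €4,625 − €1,224 = €3,401.
Working Family Credit: €298,000 is below the €312,400 cutoff, so the full €6,175 applies.
Disability Support Credit: €298,000 is at or below the €303,000 threshold, so the full €2,420 applies.
Total: €3,401 + €6,175 + €2,420 = €11,996.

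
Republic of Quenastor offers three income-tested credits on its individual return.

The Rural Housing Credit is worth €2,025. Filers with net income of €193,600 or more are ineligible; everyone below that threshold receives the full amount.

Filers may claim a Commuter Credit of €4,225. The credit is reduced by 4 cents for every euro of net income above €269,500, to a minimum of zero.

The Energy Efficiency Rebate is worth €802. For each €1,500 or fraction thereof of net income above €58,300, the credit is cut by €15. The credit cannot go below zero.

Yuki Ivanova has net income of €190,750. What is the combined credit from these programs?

€6,250

Rural Housing Credit: €190,750 is below the €193,600 cutoff, so the full €2,025 applies.
Commuter Credit: €190,750 is at or below the €269,500 threshold, so the full €4,225 applies.
Energy Efficiency Rebate: income exceeds €58,300 by €132,450 → 89 increments × €15 = €1,335 ≥ base, so the credit is €0.
Total: €2,025 + €4,225 + €0 = €6,250.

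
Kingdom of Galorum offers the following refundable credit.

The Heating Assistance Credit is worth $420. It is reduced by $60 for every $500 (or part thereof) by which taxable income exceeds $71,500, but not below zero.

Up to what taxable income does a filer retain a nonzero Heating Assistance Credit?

$74,500

After 6 increments the reduction is 6 × $60 = $360, leaving $60; one more increment wipes it out. Increment 6 ends at excess 6 × $500 = $3,000, so the highest qualifying income is $71,500 + $3,000 = $74,500.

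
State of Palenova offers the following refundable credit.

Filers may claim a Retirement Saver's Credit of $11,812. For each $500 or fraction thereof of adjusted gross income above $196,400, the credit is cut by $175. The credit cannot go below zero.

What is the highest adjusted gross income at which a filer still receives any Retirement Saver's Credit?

$229,900

After 67 increments the reduction is 67 × $175 = $11,725, leaving $87; one more increment wipes it out. Increment 67 ends at excess 67 × $500 = $33,500, so the highest qualifying income is $196,400 + $33,500 = $229,900.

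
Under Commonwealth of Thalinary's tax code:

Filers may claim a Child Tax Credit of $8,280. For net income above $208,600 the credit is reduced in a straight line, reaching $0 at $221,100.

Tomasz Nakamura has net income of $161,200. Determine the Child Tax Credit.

$8,280

Child Tax Credit: $161,200 is at or below the $208,600 threshold, so the full $8,280 applies.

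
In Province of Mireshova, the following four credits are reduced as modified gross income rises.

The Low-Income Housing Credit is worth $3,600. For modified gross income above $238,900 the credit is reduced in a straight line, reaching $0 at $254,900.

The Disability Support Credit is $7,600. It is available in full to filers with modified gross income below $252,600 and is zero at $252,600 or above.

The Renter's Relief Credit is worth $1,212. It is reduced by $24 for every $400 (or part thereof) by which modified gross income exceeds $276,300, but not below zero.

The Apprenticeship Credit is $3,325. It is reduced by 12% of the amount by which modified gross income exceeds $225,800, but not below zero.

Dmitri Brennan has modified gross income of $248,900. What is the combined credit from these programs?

$10,715

Low-Income Housing Credit: $248,900 is $10,000 into a $16,000 phase-out range, leaving 6,000/16,000 of the credit: $3,600 × 6,000/16,000 = $1,350.
Disability Support Credit: $248,900 is below the $252,600 cutoff, so the full $7,600 applies.
Renter's Relief Credit: $248,900 is at or below the $276,300 threshold, so the full $1,212 applies.
Apprenticeship Credit: 12% of the $23,100 excess over $225,800 is $2,772; credit = $3,325 − $2,772 = $553.
Total: $1,350 + $7,600 + $1,212 + $553 = $10,715.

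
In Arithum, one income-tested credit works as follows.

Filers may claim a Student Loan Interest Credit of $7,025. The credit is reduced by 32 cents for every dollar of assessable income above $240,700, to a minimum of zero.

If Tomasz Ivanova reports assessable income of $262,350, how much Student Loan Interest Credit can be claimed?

Student Loan Interest Credit: 32% of the $21,650 excess over $240,700 is $6,928; credit = $7,025 − $6,928 = $97.

$97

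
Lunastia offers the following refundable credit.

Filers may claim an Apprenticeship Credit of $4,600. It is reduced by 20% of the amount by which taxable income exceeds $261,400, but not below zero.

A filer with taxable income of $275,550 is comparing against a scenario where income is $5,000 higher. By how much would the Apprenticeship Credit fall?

$1,000

At $275,550 — 20% of the $14,150 excess over $261,400 is $2,830; credit = $4,600 − $2,830 = $1,770.
At $280,550 — 20% of the $19,150 excess over $261,400 is $3,830; credit = $4,600 − $3,830 = $770.
Lost: $1,770 − $770 = $1,000.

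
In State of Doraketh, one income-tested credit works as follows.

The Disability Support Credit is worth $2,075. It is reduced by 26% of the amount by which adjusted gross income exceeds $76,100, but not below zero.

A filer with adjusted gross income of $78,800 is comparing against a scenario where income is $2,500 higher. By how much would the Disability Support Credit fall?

At $78,800 — 26% of the $2,700 excess over $76,100 is $702; credit = $2,075 − $702 = $1,373.
At $81,300 — 26% of the $5,200 excess over $76,100 is $1,352; credit = $2,075 − $1,352 = $723.
Lost: $1,373 − $723 = $650.

$650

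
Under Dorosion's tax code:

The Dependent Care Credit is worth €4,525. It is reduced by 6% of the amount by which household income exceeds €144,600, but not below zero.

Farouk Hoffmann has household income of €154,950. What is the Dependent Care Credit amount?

€3,904

Dependent Care Credit: 6% of the €10,350 excess over €144,600 is €621; credit = €4,525 − €621 = €3,904.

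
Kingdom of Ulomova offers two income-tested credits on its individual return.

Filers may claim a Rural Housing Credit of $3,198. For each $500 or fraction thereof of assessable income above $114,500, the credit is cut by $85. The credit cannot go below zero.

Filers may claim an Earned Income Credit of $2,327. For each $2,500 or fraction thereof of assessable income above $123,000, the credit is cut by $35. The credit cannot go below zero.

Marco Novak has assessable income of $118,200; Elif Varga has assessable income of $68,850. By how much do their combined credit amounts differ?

Marco ($118,200): Rural Housing Credit: income exceeds $114,500 by $3,700, which is 8 full-or-partial $500 increments; reduction = 8 × $85 = $680, leaving $2,518. Earned Income Credit: $118,200 is at or below the $123,000 threshold, so the full $2,327 applies. total $2,518 + $2,327 = $4,845
Elif ($68,850): Rural Housing Credit: $68,850 is at or below the $114,500 threshold, so the full $3,198 applies. Earned Income Credit: $68,850 is at or below the $123,000 threshold, so the full $2,327 applies. total $3,198 + $2,327 = $5,525
Difference: |$4,845 − $5,525| = $680.

$680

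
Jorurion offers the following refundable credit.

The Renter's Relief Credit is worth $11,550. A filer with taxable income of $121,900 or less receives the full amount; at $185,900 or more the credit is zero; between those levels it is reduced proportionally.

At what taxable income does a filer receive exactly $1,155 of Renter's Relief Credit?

$179,500

$1,155 is 1,155/11,550 of the full $11,550, so 10,395/11,550 of the $64,000 range has been used: income = $121,900 + $64,000 × 10,395/11,550 = $179,500.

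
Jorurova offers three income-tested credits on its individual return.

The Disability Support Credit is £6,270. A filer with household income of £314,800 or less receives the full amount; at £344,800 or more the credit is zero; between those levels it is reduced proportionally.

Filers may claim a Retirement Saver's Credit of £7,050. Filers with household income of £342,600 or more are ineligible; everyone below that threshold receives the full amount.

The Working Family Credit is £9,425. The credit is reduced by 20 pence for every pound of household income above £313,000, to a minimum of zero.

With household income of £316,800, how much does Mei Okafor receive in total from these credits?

£21,567

Disability Support Credit: £316,800 is £2,000 into a £30,000 phase-out range, leaving 28,000/30,000 of the credit: £6,270 × 28,000/30,000 = £5,852.
Retirement Saver's Credit: £316,800 is below the £342,600 cutoff, so the full £7,050 applies.
Working Family Credit: 20% of the £3,800 excess over £313,000 is £760; credit = £9,425 − £760 = £8,665.
Total: £5,852 + £7,050 + £8,665 = £21,567.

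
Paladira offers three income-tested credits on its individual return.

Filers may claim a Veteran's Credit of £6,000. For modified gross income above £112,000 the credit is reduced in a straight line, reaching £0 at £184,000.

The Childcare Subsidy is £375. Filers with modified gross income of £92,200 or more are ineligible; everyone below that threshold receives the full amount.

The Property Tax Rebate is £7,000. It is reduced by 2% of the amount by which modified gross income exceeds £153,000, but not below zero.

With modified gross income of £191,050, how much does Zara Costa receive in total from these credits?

£6,239

Veteran's Credit: £191,050 is at or above £184,000, so the credit is £0.
Childcare Subsidy: £191,050 meets or exceeds the £92,200 cutoff, so the credit is £0.
Property Tax Rebate: 2% of the £38,050 excess over £153,000 is £761; credit = £7,000 − £761 = £6,239.
Total: £0 + £0 + £6,239 = £6,239.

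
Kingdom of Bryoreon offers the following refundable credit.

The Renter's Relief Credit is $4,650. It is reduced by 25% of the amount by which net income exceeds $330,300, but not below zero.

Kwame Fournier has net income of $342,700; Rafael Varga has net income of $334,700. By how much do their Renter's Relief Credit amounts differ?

Kwame ($342,700): Renter's Relief Credit: 25% of the $12,400 excess over $330,300 is $3,100; credit = $4,650 − $3,100 = $1,550.
Rafael ($334,700): Renter's Relief Credit: 25% of the $4,400 excess over $330,300 is $1,100; credit = $4,650 − $1,100 = $3,550.
Difference: |$1,550 − $3,550| = $2,000.

$2,000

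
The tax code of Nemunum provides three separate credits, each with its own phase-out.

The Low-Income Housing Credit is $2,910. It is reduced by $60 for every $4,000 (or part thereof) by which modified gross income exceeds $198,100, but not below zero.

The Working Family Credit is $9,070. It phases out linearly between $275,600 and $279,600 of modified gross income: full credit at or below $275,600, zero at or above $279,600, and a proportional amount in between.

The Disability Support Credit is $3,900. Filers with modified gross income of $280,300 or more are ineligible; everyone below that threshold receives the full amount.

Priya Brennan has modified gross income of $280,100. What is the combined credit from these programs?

Low-Income Housing Credit: income exceeds $198,100 by $82,000, which is 21 full-or-partial $4,000 increments; reduction = 21 × $60 = $1,260, leaving $1,650.
Working Family Credit: $280,100 is at or above $279,600, so the credit is $0.
Disability Support Credit: $280,100 is below the $280,300 cutoff, so the full $3,900 applies.
Total: $1,650 + $0 + $3,900 = $5,550.

$5,550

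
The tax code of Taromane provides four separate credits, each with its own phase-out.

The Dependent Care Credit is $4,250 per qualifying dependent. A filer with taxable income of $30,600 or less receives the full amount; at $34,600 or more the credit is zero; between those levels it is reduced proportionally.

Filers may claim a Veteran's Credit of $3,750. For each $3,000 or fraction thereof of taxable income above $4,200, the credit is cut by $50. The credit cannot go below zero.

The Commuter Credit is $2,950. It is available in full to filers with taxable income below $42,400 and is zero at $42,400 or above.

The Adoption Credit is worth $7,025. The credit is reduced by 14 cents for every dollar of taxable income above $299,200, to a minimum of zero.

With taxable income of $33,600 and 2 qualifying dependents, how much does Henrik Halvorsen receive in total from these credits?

Dependent Care Credit: base = 2 × $4,250 = $8,500. $33,600 is $3,000 into a $4,000 phase-out range, leaving 1,000/4,000 of the credit: $8,500 × 1,000/4,000 = $2,125.
Veteran's Credit: income exceeds $4,200 by $29,400, which is 10 full-or-partial $3,000 increments; reduction = 10 × $50 = $500, leaving $3,250.
Commuter Credit: $33,600 is below the $42,400 cutoff, so the full $2,950 applies.
Adoption Credit: $33,600 is at or below the $299,200 threshold, so the full $7,025 applies.
Total: $2,125 + $3,250 + $2,950 + $7,025 = $15,350.

$15,350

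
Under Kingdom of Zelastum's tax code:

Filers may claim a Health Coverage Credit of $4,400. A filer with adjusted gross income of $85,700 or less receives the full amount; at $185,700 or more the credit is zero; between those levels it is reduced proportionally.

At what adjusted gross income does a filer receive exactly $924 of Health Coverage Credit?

$164,700

$924 is 924/4,400 of the full $4,400, so 3,476/4,400 of the $100,000 range has been used: income = $85,700 + $100,000 × 3,476/4,400 = $164,700.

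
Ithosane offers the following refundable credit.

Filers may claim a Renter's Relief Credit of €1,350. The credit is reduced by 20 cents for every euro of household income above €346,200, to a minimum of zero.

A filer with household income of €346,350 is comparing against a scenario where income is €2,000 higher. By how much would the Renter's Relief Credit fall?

€400

At €346,350 — 20% of the €150 excess over €346,200 is €30; credit = €1,350 − €30 = €1,320.
At €348,350 — 20% of the €2,150 excess over €346,200 is €430; credit = €1,350 − €430 = €920.
Lost: €1,320 − €920 = €400.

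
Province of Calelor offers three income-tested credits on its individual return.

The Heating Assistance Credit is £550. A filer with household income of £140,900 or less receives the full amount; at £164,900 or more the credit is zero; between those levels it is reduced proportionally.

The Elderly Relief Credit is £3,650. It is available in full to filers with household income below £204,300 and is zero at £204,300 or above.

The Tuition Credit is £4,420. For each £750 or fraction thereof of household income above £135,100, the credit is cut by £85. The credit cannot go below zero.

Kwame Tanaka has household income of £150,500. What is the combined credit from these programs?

Heating Assistance Credit: £150,500 is £9,600 into a £24,000 phase-out range, leaving 14,400/24,000 of the credit: £550 × 14,400/24,000 = £330.
Elderly Relief Credit: £150,500 is below the £204,300 cutoff, so the full £3,650 applies.
Tuition Credit: income exceeds £135,100 by £15,400, which is 21 full-or-partial £750 increments; reduction = 21 × £85 = £1,785, leaving £2,635.
Total: £330 + £3,650 + £2,635 = £6,615.

£6,615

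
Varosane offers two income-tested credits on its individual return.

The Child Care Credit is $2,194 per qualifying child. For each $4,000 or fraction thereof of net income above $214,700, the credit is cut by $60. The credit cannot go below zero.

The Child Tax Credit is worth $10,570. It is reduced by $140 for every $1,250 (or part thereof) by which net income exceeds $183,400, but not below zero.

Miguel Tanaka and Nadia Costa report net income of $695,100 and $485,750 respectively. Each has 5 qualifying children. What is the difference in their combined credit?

$3,180

Miguel ($695,100): Child Care Credit: base = 5 × $2,194 = $10,970. income exceeds $214,700 by $480,400, which is 121 full-or-partial $4,000 increments; reduction = 121 × $60 = $7,260, leaving $3,710. Child Tax Credit: income exceeds $183,400 by $511,700 → 410 increments × $140 = $57,400 ≥ base, so the credit is $0. total $3,710 + $0 = $3,710
Nadia ($485,750): Child Care Credit: base = 5 × $2,194 = $10,970. income exceeds $214,700 by $271,050, which is 68 full-or-partial $4,000 increments; reduction = 68 × $60 = $4,080, leaving $6,890. Child Tax Credit: income exceeds $183,400 by $302,350 → 242 increments × $140 = $33,880 ≥ base, so the credit is $0. total $6,890 + $0 = $6,890
Difference: |$3,710 − $6,890| = $3,180.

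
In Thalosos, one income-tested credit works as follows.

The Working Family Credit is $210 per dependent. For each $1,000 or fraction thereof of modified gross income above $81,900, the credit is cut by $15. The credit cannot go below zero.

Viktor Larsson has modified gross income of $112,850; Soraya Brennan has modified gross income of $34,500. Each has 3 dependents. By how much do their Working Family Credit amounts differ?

$465

Viktor ($112,850): Working Family Credit: base = 3 × $210 = $630. income exceeds $81,900 by $30,950, which is 31 full-or-partial $1,000 increments; reduction = 31 × $15 = $465, leaving $165.
Soraya ($34,500): Working Family Credit: base = 3 × $210 = $630. $34,500 is at or below the $81,900 threshold, so the full $630 applies.
Difference: |$165 − $630| = $465.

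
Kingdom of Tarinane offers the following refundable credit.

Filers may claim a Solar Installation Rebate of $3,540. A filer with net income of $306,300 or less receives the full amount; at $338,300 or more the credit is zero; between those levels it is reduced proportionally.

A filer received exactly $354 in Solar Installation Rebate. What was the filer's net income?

$354 is 354/3,540 of the full $3,540, so 3,186/3,540 of the $32,000 range has been used: income = $306,300 + $32,000 × 3,186/3,540 = $335,100.

$335,100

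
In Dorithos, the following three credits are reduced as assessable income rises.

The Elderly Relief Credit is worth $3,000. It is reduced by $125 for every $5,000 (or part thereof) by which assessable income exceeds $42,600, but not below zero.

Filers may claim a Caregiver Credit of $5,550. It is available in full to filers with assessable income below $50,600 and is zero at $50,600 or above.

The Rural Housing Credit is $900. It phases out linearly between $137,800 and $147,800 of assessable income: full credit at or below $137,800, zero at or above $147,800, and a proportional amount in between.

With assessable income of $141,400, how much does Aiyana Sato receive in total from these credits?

Elderly Relief Credit: income exceeds $42,600 by $98,800, which is 20 full-or-partial $5,000 increments; reduction = 20 × $125 = $2,500, leaving $500.
Caregiver Credit: $141,400 meets or exceeds the $50,600 cutoff, so the credit is $0.
Rural Housing Credit: $141,400 is $3,600 into a $10,000 phase-out range, leaving 6,400/10,000 of the credit: $900 × 6,400/10,000 = $576.
Total: $500 + $0 + $576 = $1,076.

$1,076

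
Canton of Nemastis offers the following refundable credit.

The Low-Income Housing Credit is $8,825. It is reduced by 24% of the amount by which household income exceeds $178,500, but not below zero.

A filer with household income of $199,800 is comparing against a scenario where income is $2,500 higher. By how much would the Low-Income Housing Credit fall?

$600

At $199,800 — 24% of the $21,300 excess over $178,500 is $5,112; credit = $8,825 − $5,112 = $3,713.
At $202,300 — 24% of the $23,800 excess over $178,500 is $5,712; credit = $8,825 − $5,712 = $3,113.
Lost: $3,713 − $3,113 = $600.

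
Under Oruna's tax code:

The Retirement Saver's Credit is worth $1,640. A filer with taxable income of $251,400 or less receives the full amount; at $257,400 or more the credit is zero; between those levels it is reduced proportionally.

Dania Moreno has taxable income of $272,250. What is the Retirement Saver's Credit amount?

$0

Retirement Saver's Credit: $272,250 is at or above $257,400, so the credit is $0.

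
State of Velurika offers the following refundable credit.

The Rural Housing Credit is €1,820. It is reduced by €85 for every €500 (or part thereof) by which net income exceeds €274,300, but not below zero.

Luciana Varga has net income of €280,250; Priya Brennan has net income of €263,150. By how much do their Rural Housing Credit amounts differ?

€1,020

Luciana (€280,250): Rural Housing Credit: income exceeds €274,300 by €5,950, which is 12 full-or-partial €500 increments; reduction = 12 × €85 = €1,020, leaving €800.
Priya (€263,150): Rural Housing Credit: €263,150 is at or below the €274,300 threshold, so the full €1,820 applies.
Difference: |€800 − €1,820| = €1,020.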